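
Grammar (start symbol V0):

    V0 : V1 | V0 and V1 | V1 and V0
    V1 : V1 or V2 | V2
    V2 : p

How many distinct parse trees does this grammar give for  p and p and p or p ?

4

Parse trees for p and p and p or p:
  [V0 [V0 [V0 [V1 [V2 p]]] and [V1 [V2 p]]] and [V1 [V1 [V2 p]] or [V2 p]]]
  [V0 [V0 [V1 [V2 p]] and [V0 [V1 [V2 p]]]] and [V1 [V1 [V2 p]] or [V2 p]]]
  [V0 [V1 [V2 p]] and [V0 [V0 [V1 [V2 p]]] and [V1 [V1 [V2 p]] or [V2 p]]]]
  [V0 [V1 [V2 p]] and [V0 [V1 [V2 p]] and [V0 [V1 [V1 [V2 p]] or [V2 p]]]]]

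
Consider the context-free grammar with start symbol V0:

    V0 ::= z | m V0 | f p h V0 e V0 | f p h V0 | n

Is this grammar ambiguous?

Ambiguous

Witness: f p h f p h n e n

Derivation 1: V0 ⇒ f p h V0 e V0 ⇒ f p h f p h V0 e V0 ⇒ f p h f p h n e V0 ⇒ f p h f p h n e n
Derivation 2: V0 ⇒ f p h V0 ⇒ f p h f p h V0 e V0 ⇒ f p h f p h n e V0 ⇒ f p h f p h n e n

Two distinct leftmost derivations for the same string.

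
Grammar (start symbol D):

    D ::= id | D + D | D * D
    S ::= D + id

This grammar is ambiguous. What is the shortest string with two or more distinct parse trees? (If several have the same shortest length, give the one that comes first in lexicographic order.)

length 1: no string has ≥2 trees
length 3: no string has ≥2 trees
length 5: id * id * id has 2 parse trees

Two derivations of id * id * id:
  D ⇒ D * D ⇒ id * D ⇒ id * D * D ⇒ id * id * D ⇒ id * id * id
  D ⇒ D * D ⇒ D * D * D ⇒ id * D * D ⇒ id * id * D ⇒ id * id * id

id * id * id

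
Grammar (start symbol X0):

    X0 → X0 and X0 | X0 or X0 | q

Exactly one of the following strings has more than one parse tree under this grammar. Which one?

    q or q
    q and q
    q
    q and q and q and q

q and q and q and q

q or q: 1 tree
q and q: 1 tree
q: 1 tree
q and q and q and q: 5 trees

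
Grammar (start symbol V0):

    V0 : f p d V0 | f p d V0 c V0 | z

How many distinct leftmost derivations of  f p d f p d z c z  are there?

2

Parse trees for f p d f p d z c z:
  [V0 f p d [V0 f p d [V0 z] c [V0 z]]]
  [V0 f p d [V0 f p d [V0 z]] c [V0 z]]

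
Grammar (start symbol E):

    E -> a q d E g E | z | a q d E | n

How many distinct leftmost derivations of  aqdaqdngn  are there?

Parse trees for aqdaqdngn:
  [E a q d [E a q d [E n]] g [E n]]
  [E a q d [E a q d [E n] g [E n]]]

2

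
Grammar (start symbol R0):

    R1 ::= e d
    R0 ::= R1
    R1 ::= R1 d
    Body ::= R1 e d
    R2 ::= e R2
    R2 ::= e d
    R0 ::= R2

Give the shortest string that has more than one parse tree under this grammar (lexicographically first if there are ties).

e d

length 2: e d has 2 parse trees

Two derivations of e d:
  R0 ⇒ R1 ⇒ e d
  R0 ⇒ R2 ⇒ e d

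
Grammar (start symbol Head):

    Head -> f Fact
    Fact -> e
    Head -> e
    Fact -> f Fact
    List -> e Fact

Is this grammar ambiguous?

(List is unreachable from Head, so its rules don't affect L(Head).) Each reachable nonterminal has at most one production per leading terminal, and all productions are right-linear; the derivation is determined token-by-token.

Unambiguous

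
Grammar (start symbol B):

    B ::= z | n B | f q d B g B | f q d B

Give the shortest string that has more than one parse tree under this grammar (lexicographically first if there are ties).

f q d f q d z g z

length 1: no string has ≥2 trees
length 2: no string has ≥2 trees
length 3: no string has ≥2 trees
length 4: no string has ≥2 trees
length 5: no string has ≥2 trees
length 6: no string has ≥2 trees
length 7: no string has ≥2 trees
length 8: no string has ≥2 trees
length 9: f q d f q d z g z has 2 parse trees

Two derivations of f q d f q d z g z:
  B ⇒ f q d B g B ⇒ f q d f q d B g B ⇒ f q d f q d z g B ⇒ f q d f q d z g z
  B ⇒ f q d B ⇒ f q d f q d B g B ⇒ f q d f q d z g B ⇒ f q d f q d z g z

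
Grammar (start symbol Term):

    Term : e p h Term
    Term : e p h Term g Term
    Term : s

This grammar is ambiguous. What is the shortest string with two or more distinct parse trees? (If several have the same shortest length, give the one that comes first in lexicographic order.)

length 1: no string has ≥2 trees
length 4: no string has ≥2 trees
length 6: no string has ≥2 trees
length 7: no string has ≥2 trees
length 9: e p h e p h s g s has 2 parse trees

Two derivations of e p h e p h s g s:
  Term ⇒ e p h Term ⇒ e p h e p h Term g Term ⇒ e p h e p h s g Term ⇒ e p h e p h s g s
  Term ⇒ e p h Term g Term ⇒ e p h e p h Term g Term ⇒ e p h e p h s g Term ⇒ e p h e p h s g s

e p h e p h s g s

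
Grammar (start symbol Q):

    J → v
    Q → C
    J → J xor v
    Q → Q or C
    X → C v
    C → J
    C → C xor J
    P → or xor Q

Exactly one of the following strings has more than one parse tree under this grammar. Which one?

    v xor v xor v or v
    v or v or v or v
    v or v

v xor v xor v or v: 4 trees
v or v or v or v: 1 tree
v or v: 1 tree

v xor v xor v or v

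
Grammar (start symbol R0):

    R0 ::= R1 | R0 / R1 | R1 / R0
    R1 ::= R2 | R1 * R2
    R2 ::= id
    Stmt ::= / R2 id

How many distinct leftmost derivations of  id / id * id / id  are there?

4

Parse trees for id / id * id / id:
  [R0 [R0 [R0 [R1 [R2 id]]] / [R1 [R1 [R2 id]] * [R2 id]]] / [R1 [R2 id]]]
  [R0 [R0 [R1 [R2 id]] / [R0 [R1 [R1 [R2 id]] * [R2 id]]]] / [R1 [R2 id]]]
  [R0 [R1 [R2 id]] / [R0 [R0 [R1 [R1 [R2 id]] * [R2 id]]] / [R1 [R2 id]]]]
  [R0 [R1 [R2 id]] / [R0 [R1 [R1 [R2 id]] * [R2 id]] / [R0 [R1 [R2 id]]]]]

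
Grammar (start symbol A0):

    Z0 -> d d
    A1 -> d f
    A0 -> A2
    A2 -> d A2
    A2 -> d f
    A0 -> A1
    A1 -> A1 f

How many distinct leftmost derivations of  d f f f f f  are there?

1

Parse trees for d f f f f f:
  [A0 [A1 [A1 [A1 [A1 [A1 d f] f] f] f] f]]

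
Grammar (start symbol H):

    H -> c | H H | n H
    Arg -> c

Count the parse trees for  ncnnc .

2

Parse trees for ncnnc:
  [H [H n [H c]] [H n [H n [H c]]]]
  [H n [H [H c] [H n [H n [H c]]]]]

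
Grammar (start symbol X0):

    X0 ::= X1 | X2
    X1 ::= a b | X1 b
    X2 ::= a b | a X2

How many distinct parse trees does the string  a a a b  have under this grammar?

Parse trees for a a a b:
  [X0 [X2 a [X2 a [X2 a b]]]]

1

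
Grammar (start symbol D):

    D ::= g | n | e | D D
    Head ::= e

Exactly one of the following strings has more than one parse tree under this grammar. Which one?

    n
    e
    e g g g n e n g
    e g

e g g g n e n g

n: 1 tree
e: 1 tree
e g g g n e n g: 429 trees
e g: 1 tree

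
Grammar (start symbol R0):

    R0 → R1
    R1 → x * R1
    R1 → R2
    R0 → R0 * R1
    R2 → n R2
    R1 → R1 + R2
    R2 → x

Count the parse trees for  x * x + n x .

3

Parse trees for x * x + n x:
  [R0 [R1 x * [R1 [R1 [R2 x]] + [R2 n [R2 x]]]]]
  [R0 [R1 [R1 x * [R1 [R2 x]]] + [R2 n [R2 x]]]]
  [R0 [R0 [R1 [R2 x]]] * [R1 [R1 [R2 x]] + [R2 n [R2 x]]]]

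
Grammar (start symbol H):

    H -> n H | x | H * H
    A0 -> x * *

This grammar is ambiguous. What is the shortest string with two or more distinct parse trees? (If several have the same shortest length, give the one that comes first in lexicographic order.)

n x * x

length 1: no string has ≥2 trees
length 2: no string has ≥2 trees
length 3: no string has ≥2 trees
length 4: n x * x has 2 parse trees

Two derivations of n x * x:
  H ⇒ n H ⇒ n H * H ⇒ n x * H ⇒ n x * x
  H ⇒ H * H ⇒ n H * H ⇒ n x * H ⇒ n x * x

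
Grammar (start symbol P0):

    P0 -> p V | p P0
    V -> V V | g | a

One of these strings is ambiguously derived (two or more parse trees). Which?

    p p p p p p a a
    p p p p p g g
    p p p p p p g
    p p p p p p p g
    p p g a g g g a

p p g a g g g a

p p p p p p a a: 1 tree
p p p p p g g: 1 tree
p p p p p p g: 1 tree
p p p p p p p g: 1 tree
p p g a g g g a: 42 trees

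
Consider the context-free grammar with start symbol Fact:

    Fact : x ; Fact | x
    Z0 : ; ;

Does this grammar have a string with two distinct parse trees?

(Z0 is unreachable from Fact, so its rules don't affect L(Fact).) The reachable grammar is A → atom sep A | atom. Each atom is followed by either the separator (recurse) or end-of-string (stop) — no choice point.

Unambiguous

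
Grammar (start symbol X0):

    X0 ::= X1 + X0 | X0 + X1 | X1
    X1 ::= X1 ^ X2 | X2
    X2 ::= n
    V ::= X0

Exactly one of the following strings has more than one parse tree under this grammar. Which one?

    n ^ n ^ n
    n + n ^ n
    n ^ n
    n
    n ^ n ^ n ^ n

n ^ n ^ n: 1 tree
n + n ^ n: 2 trees
n ^ n: 1 tree
n: 1 tree
n ^ n ^ n ^ n: 1 tree

n + n ^ n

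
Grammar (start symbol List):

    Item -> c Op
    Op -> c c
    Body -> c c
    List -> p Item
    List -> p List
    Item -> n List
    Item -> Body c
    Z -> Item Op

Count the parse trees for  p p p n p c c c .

2

Parse trees for p p p n p c c c:
  [List p [List p [List p [Item n [List p [Item c [Op c c]]]]]]]
  [List p [List p [List p [Item n [List p [Item [Body c c] c]]]]]]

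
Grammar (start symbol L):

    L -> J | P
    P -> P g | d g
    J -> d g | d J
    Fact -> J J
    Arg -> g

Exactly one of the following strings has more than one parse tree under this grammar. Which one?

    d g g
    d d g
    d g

d g

d g g: 1 tree
d d g: 1 tree
d g: 2 trees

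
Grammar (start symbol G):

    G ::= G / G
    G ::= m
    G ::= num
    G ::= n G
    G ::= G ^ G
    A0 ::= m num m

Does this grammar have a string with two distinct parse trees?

Witness: n m / m

Derivation 1: G ⇒ G / G ⇒ n G / G ⇒ n m / G ⇒ n m / m
Derivation 2: G ⇒ n G ⇒ n G / G ⇒ n m / G ⇒ n m / m

Two distinct leftmost derivations for the same string.

Ambiguous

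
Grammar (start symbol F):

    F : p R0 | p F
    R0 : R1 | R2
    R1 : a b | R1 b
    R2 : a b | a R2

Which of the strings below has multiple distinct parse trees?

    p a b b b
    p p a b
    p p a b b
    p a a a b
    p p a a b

p a b b b: 1 tree
p p a b: 2 trees
p p a b b: 1 tree
p a a a b: 1 tree
p p a a b: 1 tree

p p a b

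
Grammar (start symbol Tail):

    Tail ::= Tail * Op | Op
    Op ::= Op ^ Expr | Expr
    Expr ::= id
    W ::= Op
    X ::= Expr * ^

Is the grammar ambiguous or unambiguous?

Unambiguous

Only Tail, Op, Expr are reachable from Tail; ignoring the rest: The grammar is stratified — Tail handles '*' (left-recursive), Op handles '^', Expr atoms. Each operator has a fixed associativity and precedence level, so every string has one parse.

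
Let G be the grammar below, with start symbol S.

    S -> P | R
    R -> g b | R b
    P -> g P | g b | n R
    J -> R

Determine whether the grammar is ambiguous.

Witness: g b

Derivation 1: S ⇒ P ⇒ g b
Derivation 2: S ⇒ R ⇒ g b

Two distinct leftmost derivations for the same string.

Ambiguous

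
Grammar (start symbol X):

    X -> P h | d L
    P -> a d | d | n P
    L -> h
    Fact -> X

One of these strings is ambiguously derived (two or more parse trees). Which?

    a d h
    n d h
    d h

a d h: 1 tree
n d h: 1 tree
d h: 2 trees

d h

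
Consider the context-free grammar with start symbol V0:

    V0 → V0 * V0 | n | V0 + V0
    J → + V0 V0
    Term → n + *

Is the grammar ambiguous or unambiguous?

Ambiguous

Witness: n * n * n

Derivation 1: V0 ⇒ V0 * V0 ⇒ V0 * V0 * V0 ⇒ n * V0 * V0 ⇒ n * n * V0 ⇒ n * n * n
Derivation 2: V0 ⇒ V0 * V0 ⇒ n * V0 ⇒ n * V0 * V0 ⇒ n * n * V0 ⇒ n * n * n

Two distinct leftmost derivations for the same string.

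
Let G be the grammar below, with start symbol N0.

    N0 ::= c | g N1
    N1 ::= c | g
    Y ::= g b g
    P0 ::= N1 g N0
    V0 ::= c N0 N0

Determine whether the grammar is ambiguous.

(Y, P0, V0 are unreachable from N0, so their rules don't affect L(N0).) Each reachable nonterminal has at most one production per leading terminal, and all productions are right-linear; the derivation is determined token-by-token.

Unambiguous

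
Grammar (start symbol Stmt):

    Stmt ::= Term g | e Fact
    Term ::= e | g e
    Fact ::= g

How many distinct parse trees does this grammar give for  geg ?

Parse trees for geg:
  [Stmt [Term g e] g]

1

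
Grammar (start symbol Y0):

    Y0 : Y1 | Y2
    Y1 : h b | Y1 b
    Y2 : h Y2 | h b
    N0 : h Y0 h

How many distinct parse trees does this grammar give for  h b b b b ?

Parse trees for h b b b b:
  [Y0 [Y1 [Y1 [Y1 [Y1 h b] b] b] b]]

1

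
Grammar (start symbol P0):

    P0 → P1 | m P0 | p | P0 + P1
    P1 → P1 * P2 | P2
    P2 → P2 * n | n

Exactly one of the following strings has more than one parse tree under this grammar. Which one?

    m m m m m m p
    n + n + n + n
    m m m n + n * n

m m m n + n * n

m m m m m m p: 1 tree
n + n + n + n: 1 tree
m m m n + n * n: 8 trees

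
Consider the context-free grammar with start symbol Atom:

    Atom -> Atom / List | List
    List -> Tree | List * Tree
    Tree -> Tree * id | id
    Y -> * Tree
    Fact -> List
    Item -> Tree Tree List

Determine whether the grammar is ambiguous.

Ambiguous

Witness: id * id

Derivation 1: Atom ⇒ List ⇒ Tree ⇒ Tree * id ⇒ id * id
Derivation 2: Atom ⇒ List ⇒ List * Tree ⇒ Tree * Tree ⇒ id * Tree ⇒ id * id

Two distinct leftmost derivations for the same string.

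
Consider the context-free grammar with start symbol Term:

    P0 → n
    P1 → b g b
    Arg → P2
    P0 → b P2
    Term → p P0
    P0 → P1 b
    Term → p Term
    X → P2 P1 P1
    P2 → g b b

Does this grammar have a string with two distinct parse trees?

Ambiguous

Witness: p b g b b

Derivation 1: Term ⇒ p P0 ⇒ p b P2 ⇒ p b g b b
Derivation 2: Term ⇒ p P0 ⇒ p P1 b ⇒ p b g b b

Two distinct leftmost derivations for the same string.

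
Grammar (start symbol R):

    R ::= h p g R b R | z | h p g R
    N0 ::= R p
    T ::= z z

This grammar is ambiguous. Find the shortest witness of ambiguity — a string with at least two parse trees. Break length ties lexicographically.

length 1: no string has ≥2 trees
length 4: no string has ≥2 trees
length 6: no string has ≥2 trees
length 7: no string has ≥2 trees
length 9: h p g h p g z b z has 2 parse trees

Two derivations of h p g h p g z b z:
  R ⇒ h p g R b R ⇒ h p g h p g R b R ⇒ h p g h p g z b R ⇒ h p g h p g z b z
  R ⇒ h p g R ⇒ h p g h p g R b R ⇒ h p g h p g z b R ⇒ h p g h p g z b z

h p g h p g z b z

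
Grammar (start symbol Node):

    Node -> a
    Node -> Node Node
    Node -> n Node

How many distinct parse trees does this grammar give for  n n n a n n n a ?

4

Parse trees for n n n a n n n a:
  [Node [Node n [Node n [Node n [Node a]]]] [Node n [Node n [Node n [Node a]]]]]
  [Node n [Node [Node n [Node n [Node a]]] [Node n [Node n [Node n [Node a]]]]]]
  [Node n [Node n [Node [Node n [Node a]] [Node n [Node n [Node n [Node a]]]]]]]
  [Node n [Node n [Node n [Node [Node a] [Node n [Node n [Node n [Node a]]]]]]]]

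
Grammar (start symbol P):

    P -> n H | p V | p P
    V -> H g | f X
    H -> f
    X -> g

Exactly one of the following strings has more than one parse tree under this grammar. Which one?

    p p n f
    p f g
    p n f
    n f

p f g

p p n f: 1 tree
p f g: 2 trees
p n f: 1 tree
n f: 1 tree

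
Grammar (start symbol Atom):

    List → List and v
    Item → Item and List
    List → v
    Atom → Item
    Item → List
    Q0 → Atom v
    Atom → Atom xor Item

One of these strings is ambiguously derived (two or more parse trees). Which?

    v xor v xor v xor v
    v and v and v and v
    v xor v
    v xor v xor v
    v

v and v and v and v

v xor v xor v xor v: 1 tree
v and v and v and v: 8 trees
v xor v: 1 tree
v xor v xor v: 1 tree
v: 1 tree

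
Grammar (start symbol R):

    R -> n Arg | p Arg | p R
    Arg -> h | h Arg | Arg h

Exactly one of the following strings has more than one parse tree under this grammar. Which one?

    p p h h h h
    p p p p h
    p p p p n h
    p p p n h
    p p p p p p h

p p h h h h: 8 trees
p p p p h: 1 tree
p p p p n h: 1 tree
p p p n h: 1 tree
p p p p p p h: 1 tree

p p h h h h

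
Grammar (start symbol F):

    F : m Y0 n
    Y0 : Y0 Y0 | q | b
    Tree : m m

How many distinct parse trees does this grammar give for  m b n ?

Parse trees for m b n:
  [F m [Y0 b] n]

1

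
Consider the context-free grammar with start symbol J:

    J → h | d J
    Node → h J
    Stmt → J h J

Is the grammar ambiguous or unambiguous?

Unambiguous

Only J is reachable from J; ignoring the rest: Restricted to the reachable nonterminals, every rule has the form A → t or A → t B, and no two rules for the same A share a first terminal. The grammar encodes a DFA — one run per string.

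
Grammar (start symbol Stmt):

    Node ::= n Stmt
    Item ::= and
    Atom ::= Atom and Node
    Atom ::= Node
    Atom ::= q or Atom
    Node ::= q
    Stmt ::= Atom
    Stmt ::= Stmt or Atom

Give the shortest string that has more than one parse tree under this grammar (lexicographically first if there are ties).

length 1: no string has ≥2 trees
length 2: no string has ≥2 trees
length 3: q or q has 2 parse trees

Two derivations of q or q:
  Stmt ⇒ Atom ⇒ q or Atom ⇒ q or Node ⇒ q or q
  Stmt ⇒ Stmt or Atom ⇒ Atom or Atom ⇒ Node or Atom ⇒ q or Atom ⇒ q or Node ⇒ q or q

q or q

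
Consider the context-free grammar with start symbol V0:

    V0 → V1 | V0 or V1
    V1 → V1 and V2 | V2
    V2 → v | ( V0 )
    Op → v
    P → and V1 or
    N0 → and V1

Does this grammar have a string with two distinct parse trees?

(Op, P, N0 are unreachable from V0, so their rules don't affect L(V0).) V0 → V0 or V1 | V1  ;  V1 → V1 and V2 | V2  — a left-associative chain with V2 at the bottom. Each string factors uniquely by precedence.

Unambiguous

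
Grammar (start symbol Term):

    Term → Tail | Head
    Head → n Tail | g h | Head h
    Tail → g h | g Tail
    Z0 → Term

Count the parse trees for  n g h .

1

Parse trees for n g h:
  [Term [Head n [Tail g h]]]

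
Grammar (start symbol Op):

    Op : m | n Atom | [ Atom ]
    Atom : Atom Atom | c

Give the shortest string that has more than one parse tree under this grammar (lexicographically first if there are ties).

n c c c

length 1: no string has ≥2 trees
length 2: no string has ≥2 trees
length 3: no string has ≥2 trees
length 4: n c c c has 2 parse trees

Two derivations of n c c c:
  Op ⇒ n Atom ⇒ n Atom Atom ⇒ n Atom Atom Atom ⇒ n c Atom Atom ⇒ n c c Atom ⇒ n c c c
  Op ⇒ n Atom ⇒ n Atom Atom ⇒ n c Atom ⇒ n c Atom Atom ⇒ n c c Atom ⇒ n c c c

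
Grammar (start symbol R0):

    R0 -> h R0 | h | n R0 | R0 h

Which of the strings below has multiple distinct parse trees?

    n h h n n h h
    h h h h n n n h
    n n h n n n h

n h h n n h h

n h h n n h h: 7 trees
h h h h n n n h: 1 tree
n n h n n n h: 1 tree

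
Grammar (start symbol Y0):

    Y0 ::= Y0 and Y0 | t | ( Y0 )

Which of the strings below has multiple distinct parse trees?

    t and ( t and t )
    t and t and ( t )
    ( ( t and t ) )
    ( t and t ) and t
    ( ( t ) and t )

t and t and ( t )

t and ( t and t ): 1 tree
t and t and ( t ): 2 trees
( ( t and t ) ): 1 tree
( t and t ) and t: 1 tree
( ( t ) and t ): 1 tree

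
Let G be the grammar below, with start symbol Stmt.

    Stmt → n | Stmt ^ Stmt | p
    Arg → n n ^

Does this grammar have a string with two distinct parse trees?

Ambiguous

Witness: n ^ n ^ n

Derivation 1: Stmt ⇒ Stmt ^ Stmt ⇒ n ^ Stmt ⇒ n ^ Stmt ^ Stmt ⇒ n ^ n ^ Stmt ⇒ n ^ n ^ n
Derivation 2: Stmt ⇒ Stmt ^ Stmt ⇒ Stmt ^ Stmt ^ Stmt ⇒ n ^ Stmt ^ Stmt ⇒ n ^ n ^ Stmt ⇒ n ^ n ^ n

Two distinct leftmost derivations for the same string.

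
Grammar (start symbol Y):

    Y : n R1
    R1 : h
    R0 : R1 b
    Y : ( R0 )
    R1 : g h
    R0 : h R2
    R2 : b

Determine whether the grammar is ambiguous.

Ambiguous

Witness: ( h b )

Derivation 1: Y ⇒ ( R0 ) ⇒ ( R1 b ) ⇒ ( h b )
Derivation 2: Y ⇒ ( R0 ) ⇒ ( h R2 ) ⇒ ( h b )

Two distinct leftmost derivations for the same string.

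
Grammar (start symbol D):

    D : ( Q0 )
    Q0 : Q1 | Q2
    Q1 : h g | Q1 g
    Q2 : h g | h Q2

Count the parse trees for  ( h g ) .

Parse trees for ( h g ):
  [D ( [Q0 [Q1 h g]] )]
  [D ( [Q0 [Q2 h g]] )]

2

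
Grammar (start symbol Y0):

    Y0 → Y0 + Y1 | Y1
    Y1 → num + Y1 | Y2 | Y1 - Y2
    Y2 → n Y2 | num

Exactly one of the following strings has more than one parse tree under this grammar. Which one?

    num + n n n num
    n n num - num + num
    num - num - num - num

num + n n n num: 2 trees
n n num - num + num: 1 tree
num - num - num - num: 1 tree

num + n n n num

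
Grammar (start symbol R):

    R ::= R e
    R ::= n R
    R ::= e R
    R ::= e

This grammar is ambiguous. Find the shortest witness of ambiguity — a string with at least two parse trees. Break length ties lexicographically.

e e

length 1: no string has ≥2 trees
length 2: e e has 2 parse trees

Two derivations of e e:
  R ⇒ R e ⇒ e e
  R ⇒ e R ⇒ e e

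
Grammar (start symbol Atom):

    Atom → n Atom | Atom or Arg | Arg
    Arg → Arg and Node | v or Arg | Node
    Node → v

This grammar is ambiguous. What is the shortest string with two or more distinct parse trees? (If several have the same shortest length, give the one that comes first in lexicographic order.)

length 1: no string has ≥2 trees
length 2: no string has ≥2 trees
length 3: v or v has 2 parse trees

Two derivations of v or v:
  Atom ⇒ Atom or Arg ⇒ Arg or Arg ⇒ Node or Arg ⇒ v or Arg ⇒ v or Node ⇒ v or v
  Atom ⇒ Arg ⇒ v or Arg ⇒ v or Node ⇒ v or v

v or v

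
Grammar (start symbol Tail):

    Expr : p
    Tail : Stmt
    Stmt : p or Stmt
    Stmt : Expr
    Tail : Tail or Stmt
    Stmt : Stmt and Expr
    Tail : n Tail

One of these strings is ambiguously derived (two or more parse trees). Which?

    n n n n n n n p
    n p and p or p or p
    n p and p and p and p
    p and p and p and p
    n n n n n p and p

n n n n n n n p: 1 tree
n p and p or p or p: 5 trees
n p and p and p and p: 1 tree
p and p and p and p: 1 tree
n n n n n p and p: 1 tree

n p and p or p or p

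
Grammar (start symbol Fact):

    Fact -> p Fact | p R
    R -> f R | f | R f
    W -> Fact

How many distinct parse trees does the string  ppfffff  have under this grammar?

Parse trees for ppfffff (showing first 6 of 16):
  [Fact p [Fact p [R f [R f [R f [R f [R f]]]]]]]
  [Fact p [Fact p [R f [R f [R f [R [R f] f]]]]]]
  [Fact p [Fact p [R f [R f [R [R f [R f]] f]]]]]
  [Fact p [Fact p [R f [R f [R [R [R f] f] f]]]]]
  [Fact p [Fact p [R f [R [R f [R f [R f]]] f]]]]
  [Fact p [Fact p [R f [R [R f [R [R f] f]] f]]]]

16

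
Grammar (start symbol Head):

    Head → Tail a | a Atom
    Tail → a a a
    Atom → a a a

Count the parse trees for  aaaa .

Parse trees for aaaa:
  [Head [Tail a a a] a]
  [Head a [Atom a a a]]

2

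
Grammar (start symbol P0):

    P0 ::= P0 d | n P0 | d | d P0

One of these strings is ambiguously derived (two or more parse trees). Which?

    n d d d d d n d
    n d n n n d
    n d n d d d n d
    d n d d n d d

n d d d d d n d: 1 tree
n d n n n d: 1 tree
n d n d d d n d: 1 tree
d n d d n d d: 7 trees

d n d d n d d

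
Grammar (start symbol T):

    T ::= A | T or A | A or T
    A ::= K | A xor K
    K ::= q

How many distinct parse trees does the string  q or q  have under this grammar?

2

Parse trees for q or q:
  [T [T [A [K q]]] or [A [K q]]]
  [T [A [K q]] or [T [A [K q]]]]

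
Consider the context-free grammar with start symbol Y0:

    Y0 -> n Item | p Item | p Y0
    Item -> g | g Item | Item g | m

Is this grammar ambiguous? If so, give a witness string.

Witness: n g g

Derivation 1: Y0 ⇒ n Item ⇒ n g Item ⇒ n g g
Derivation 2: Y0 ⇒ n Item ⇒ n Item g ⇒ n g g

Two distinct leftmost derivations for the same string.

Ambiguous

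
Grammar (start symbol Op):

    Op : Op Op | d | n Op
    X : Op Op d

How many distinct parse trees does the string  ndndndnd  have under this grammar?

30

Parse trees for ndndndnd (showing first 6 of 30):
  [Op [Op n [Op d]] [Op [Op n [Op d]] [Op [Op n [Op d]] [Op n [Op d]]]]]
  [Op [Op n [Op d]] [Op [Op n [Op d]] [Op n [Op [Op d] [Op n [Op d]]]]]]
  [Op [Op n [Op d]] [Op [Op [Op n [Op d]] [Op n [Op d]]] [Op n [Op d]]]]
  [Op [Op n [Op d]] [Op [Op n [Op [Op d] [Op n [Op d]]]] [Op n [Op d]]]]
  [Op [Op n [Op d]] [Op n [Op [Op d] [Op [Op n [Op d]] [Op n [Op d]]]]]]
  [Op [Op n [Op d]] [Op n [Op [Op d] [Op n [Op [Op d] [Op n [Op d]]]]]]]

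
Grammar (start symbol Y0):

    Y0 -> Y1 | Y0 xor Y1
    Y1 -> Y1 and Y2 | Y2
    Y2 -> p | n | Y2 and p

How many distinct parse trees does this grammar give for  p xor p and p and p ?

Parse trees for p xor p and p and p:
  [Y0 [Y0 [Y1 [Y2 p]]] xor [Y1 [Y1 [Y2 p]] and [Y2 [Y2 p] and p]]]
  [Y0 [Y0 [Y1 [Y2 p]]] xor [Y1 [Y1 [Y1 [Y2 p]] and [Y2 p]] and [Y2 p]]]
  [Y0 [Y0 [Y1 [Y2 p]]] xor [Y1 [Y1 [Y2 [Y2 p] and p]] and [Y2 p]]]
  [Y0 [Y0 [Y1 [Y2 p]]] xor [Y1 [Y2 [Y2 [Y2 p] and p] and p]]]

4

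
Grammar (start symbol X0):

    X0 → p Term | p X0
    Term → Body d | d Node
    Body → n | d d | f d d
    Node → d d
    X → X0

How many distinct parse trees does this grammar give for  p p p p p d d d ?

2

Parse trees for p p p p p d d d:
  [X0 p [X0 p [X0 p [X0 p [X0 p [Term [Body d d] d]]]]]]
  [X0 p [X0 p [X0 p [X0 p [X0 p [Term d [Node d d]]]]]]]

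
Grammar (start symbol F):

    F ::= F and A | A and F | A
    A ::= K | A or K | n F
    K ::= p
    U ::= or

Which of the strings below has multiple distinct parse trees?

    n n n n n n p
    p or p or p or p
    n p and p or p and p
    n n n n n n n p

n n n n n n p: 1 tree
p or p or p or p: 1 tree
n p and p or p and p: 16 trees
n n n n n n n p: 1 tree

n p and p or p and p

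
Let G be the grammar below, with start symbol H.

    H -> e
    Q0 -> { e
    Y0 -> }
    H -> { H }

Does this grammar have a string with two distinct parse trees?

Unambiguous

(Y0, Q0 are unreachable from H, so their rules don't affect L(H).) Each string is a nest of matched brackets around a single atom. An opening bracket forces the recursive rule; an atom forces the base rule.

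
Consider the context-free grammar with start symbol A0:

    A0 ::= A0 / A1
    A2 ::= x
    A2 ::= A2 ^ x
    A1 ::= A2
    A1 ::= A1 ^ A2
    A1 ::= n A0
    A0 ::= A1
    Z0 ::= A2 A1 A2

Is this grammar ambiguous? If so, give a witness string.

Ambiguous

Witness: x ^ x

Derivation 1: A0 ⇒ A1 ⇒ A2 ⇒ A2 ^ x ⇒ x ^ x
Derivation 2: A0 ⇒ A1 ⇒ A1 ^ A2 ⇒ A2 ^ A2 ⇒ x ^ A2 ⇒ x ^ x

Two distinct leftmost derivations for the same string.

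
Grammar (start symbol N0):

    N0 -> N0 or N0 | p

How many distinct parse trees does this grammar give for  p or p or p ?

2

Parse trees for p or p or p:
  [N0 [N0 p] or [N0 [N0 p] or [N0 p]]]
  [N0 [N0 [N0 p] or [N0 p]] or [N0 p]]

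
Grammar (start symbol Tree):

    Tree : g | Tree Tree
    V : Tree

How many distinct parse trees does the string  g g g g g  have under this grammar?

14

Parse trees for g g g g g (showing first 6 of 14):
  [Tree [Tree g] [Tree [Tree g] [Tree [Tree g] [Tree [Tree g] [Tree g]]]]]
  [Tree [Tree g] [Tree [Tree g] [Tree [Tree [Tree g] [Tree g]] [Tree g]]]]
  [Tree [Tree g] [Tree [Tree [Tree g] [Tree g]] [Tree [Tree g] [Tree g]]]]
  [Tree [Tree g] [Tree [Tree [Tree g] [Tree [Tree g] [Tree g]]] [Tree g]]]
  [Tree [Tree g] [Tree [Tree [Tree [Tree g] [Tree g]] [Tree g]] [Tree g]]]
  [Tree [Tree [Tree g] [Tree g]] [Tree [Tree g] [Tree [Tree g] [Tree g]]]]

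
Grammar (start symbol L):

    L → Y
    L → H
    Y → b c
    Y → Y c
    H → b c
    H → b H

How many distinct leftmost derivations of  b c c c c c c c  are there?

1

Parse trees for b c c c c c c c:
  [L [Y [Y [Y [Y [Y [Y [Y b c] c] c] c] c] c] c]]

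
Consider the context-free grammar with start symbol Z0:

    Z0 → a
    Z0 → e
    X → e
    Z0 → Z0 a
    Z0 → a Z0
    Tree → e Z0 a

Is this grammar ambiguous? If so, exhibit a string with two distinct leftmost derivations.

Ambiguous

Witness: a a

Derivation 1: Z0 ⇒ Z0 a ⇒ a a
Derivation 2: Z0 ⇒ a Z0 ⇒ a a

Two distinct leftmost derivations for the same string.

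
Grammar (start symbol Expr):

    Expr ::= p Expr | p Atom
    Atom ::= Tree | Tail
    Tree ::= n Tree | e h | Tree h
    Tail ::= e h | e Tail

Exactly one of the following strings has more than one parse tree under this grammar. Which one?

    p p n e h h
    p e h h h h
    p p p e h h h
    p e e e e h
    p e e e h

p p n e h h

p p n e h h: 2 trees
p e h h h h: 1 tree
p p p e h h h: 1 tree
p e e e e h: 1 tree
p e e e h: 1 tree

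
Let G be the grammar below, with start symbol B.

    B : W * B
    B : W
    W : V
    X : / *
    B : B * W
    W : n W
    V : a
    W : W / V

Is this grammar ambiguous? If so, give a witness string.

Ambiguous

Witness: a * a

Derivation 1: B ⇒ W * B ⇒ V * B ⇒ a * B ⇒ a * W ⇒ a * V ⇒ a * a
Derivation 2: B ⇒ B * W ⇒ W * W ⇒ V * W ⇒ a * W ⇒ a * V ⇒ a * a

Two distinct leftmost derivations for the same string.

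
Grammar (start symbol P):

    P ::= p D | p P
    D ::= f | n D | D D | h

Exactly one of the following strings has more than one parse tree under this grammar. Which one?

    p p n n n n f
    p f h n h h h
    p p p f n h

p f h n h h h

p p n n n n f: 1 tree
p f h n h h h: 23 trees
p p p f n h: 1 tree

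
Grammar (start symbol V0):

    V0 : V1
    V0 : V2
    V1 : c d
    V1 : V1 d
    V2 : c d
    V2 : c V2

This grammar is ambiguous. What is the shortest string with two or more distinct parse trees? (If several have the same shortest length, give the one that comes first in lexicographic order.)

c d

length 2: c d has 2 parse trees

Two derivations of c d:
  V0 ⇒ V1 ⇒ c d
  V0 ⇒ V2 ⇒ c d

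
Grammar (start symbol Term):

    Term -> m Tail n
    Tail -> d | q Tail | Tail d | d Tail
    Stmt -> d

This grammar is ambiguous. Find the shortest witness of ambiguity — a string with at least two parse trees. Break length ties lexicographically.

length 3: no string has ≥2 trees
length 4: m d d n has 2 parse trees

Two derivations of m d d n:
  Term ⇒ m Tail n ⇒ m Tail d n ⇒ m d d n
  Term ⇒ m Tail n ⇒ m d Tail n ⇒ m d d n

m d d n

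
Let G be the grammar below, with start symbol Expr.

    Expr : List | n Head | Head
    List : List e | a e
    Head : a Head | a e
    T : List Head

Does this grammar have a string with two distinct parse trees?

Witness: a e

Derivation 1: Expr ⇒ List ⇒ a e
Derivation 2: Expr ⇒ Head ⇒ a e

Two distinct leftmost derivations for the same string.

Ambiguous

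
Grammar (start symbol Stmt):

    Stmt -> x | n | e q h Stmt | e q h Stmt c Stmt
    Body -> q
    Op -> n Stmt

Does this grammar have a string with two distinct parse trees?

Witness: e q h e q h n c n

Derivation 1: Stmt ⇒ e q h Stmt ⇒ e q h e q h Stmt c Stmt ⇒ e q h e q h n c Stmt ⇒ e q h e q h n c n
Derivation 2: Stmt ⇒ e q h Stmt c Stmt ⇒ e q h e q h Stmt c Stmt ⇒ e q h e q h n c Stmt ⇒ e q h e q h n c n

Two distinct leftmost derivations for the same string.

Ambiguous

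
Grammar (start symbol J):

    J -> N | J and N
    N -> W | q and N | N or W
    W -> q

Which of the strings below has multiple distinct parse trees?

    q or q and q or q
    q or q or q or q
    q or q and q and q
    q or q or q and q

q or q and q or q: 1 tree
q or q or q or q: 1 tree
q or q and q and q: 2 trees
q or q or q and q: 1 tree

q or q and q and q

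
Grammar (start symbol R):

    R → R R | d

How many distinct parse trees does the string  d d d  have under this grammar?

Parse trees for d d d:
  [R [R d] [R [R d] [R d]]]
  [R [R [R d] [R d]] [R d]]

2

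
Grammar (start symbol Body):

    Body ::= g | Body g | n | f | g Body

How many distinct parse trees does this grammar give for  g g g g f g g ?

Parse trees for g g g g f g g (showing first 6 of 15):
  [Body [Body [Body g [Body g [Body g [Body g [Body f]]]]] g] g]
  [Body [Body g [Body [Body g [Body g [Body g [Body f]]]] g]] g]
  [Body [Body g [Body g [Body [Body g [Body g [Body f]]] g]]] g]
  [Body [Body g [Body g [Body g [Body [Body g [Body f]] g]]]] g]
  [Body [Body g [Body g [Body g [Body g [Body [Body f] g]]]]] g]
  [Body g [Body [Body [Body g [Body g [Body g [Body f]]]] g] g]]

15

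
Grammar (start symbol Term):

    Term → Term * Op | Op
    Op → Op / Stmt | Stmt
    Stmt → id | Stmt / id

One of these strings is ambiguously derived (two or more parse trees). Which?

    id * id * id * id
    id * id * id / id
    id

id * id * id / id

id * id * id * id: 1 tree
id * id * id / id: 2 trees
id: 1 tree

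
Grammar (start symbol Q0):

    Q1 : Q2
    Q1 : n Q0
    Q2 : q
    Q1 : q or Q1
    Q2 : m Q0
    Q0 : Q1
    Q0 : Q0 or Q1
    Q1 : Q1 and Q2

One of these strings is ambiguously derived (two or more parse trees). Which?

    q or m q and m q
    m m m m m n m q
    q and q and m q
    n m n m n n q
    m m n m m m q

q or m q and m q

q or m q and m q: 5 trees
m m m m m n m q: 1 tree
q and q and m q: 1 tree
n m n m n n q: 1 tree
m m n m m m q: 1 tree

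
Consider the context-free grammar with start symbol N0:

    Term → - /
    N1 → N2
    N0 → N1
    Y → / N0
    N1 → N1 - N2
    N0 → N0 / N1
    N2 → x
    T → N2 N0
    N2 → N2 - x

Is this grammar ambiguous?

Witness: x - x

Derivation 1: N0 ⇒ N1 ⇒ N2 ⇒ N2 - x ⇒ x - x
Derivation 2: N0 ⇒ N1 ⇒ N1 - N2 ⇒ N2 - N2 ⇒ x - N2 ⇒ x - x

Two distinct leftmost derivations for the same string.

Ambiguous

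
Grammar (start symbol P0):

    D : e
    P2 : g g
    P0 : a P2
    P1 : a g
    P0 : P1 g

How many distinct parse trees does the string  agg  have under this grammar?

2

Parse trees for agg:
  [P0 a [P2 g g]]
  [P0 [P1 a g] g]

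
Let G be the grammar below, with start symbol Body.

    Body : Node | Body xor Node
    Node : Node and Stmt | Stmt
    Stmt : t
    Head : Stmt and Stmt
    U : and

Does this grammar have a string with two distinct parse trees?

(Head, U are unreachable from Body, so their rules don't affect L(Body).) Body → Body xor Node | Node  ;  Node → Node and Stmt | Stmt  — a left-associative chain with Stmt at the bottom. Each string factors uniquely by precedence.

Unambiguous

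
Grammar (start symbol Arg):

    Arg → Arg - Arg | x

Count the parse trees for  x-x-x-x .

Parse trees for x-x-x-x:
  [Arg [Arg x] - [Arg [Arg x] - [Arg [Arg x] - [Arg x]]]]
  [Arg [Arg x] - [Arg [Arg [Arg x] - [Arg x]] - [Arg x]]]
  [Arg [Arg [Arg x] - [Arg x]] - [Arg [Arg x] - [Arg x]]]
  [Arg [Arg [Arg x] - [Arg [Arg x] - [Arg x]]] - [Arg x]]
  [Arg [Arg [Arg [Arg x] - [Arg x]] - [Arg x]] - [Arg x]]

5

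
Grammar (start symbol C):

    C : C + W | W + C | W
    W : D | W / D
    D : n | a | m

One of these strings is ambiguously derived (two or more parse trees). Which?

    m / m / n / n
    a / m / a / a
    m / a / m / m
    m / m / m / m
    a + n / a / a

a + n / a / a

m / m / n / n: 1 tree
a / m / a / a: 1 tree
m / a / m / m: 1 tree
m / m / m / m: 1 tree
a + n / a / a: 2 trees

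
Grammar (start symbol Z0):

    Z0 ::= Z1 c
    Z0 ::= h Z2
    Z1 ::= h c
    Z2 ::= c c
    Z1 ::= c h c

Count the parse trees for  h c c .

Parse trees for h c c:
  [Z0 [Z1 h c] c]
  [Z0 h [Z2 c c]]

2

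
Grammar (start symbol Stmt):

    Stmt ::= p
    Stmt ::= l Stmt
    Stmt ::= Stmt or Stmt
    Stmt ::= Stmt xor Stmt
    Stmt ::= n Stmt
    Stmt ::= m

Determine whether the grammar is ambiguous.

Ambiguous

Witness: l m or m

Derivation 1: Stmt ⇒ l Stmt ⇒ l Stmt or Stmt ⇒ l m or Stmt ⇒ l m or m
Derivation 2: Stmt ⇒ Stmt or Stmt ⇒ l Stmt or Stmt ⇒ l m or Stmt ⇒ l m or m

Two distinct leftmost derivations for the same string.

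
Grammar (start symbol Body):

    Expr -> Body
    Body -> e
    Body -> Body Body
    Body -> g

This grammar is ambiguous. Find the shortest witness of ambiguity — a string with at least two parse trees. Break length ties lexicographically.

length 1: no string has ≥2 trees
length 2: no string has ≥2 trees
length 3: e e e has 2 parse trees

Two derivations of e e e:
  Body ⇒ Body Body ⇒ e Body ⇒ e Body Body ⇒ e e Body ⇒ e e e
  Body ⇒ Body Body ⇒ Body Body Body ⇒ e Body Body ⇒ e e Body ⇒ e e e

e e e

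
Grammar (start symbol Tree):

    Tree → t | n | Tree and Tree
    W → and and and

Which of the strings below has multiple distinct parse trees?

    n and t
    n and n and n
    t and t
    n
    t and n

n and t: 1 tree
n and n and n: 2 trees
t and t: 1 tree
n: 1 tree
t and n: 1 tree

n and n and n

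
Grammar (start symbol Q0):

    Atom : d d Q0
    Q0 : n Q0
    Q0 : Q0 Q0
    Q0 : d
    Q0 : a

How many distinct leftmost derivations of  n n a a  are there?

Parse trees for n n a a:
  [Q0 n [Q0 n [Q0 [Q0 a] [Q0 a]]]]
  [Q0 n [Q0 [Q0 n [Q0 a]] [Q0 a]]]
  [Q0 [Q0 n [Q0 n [Q0 a]]] [Q0 a]]

3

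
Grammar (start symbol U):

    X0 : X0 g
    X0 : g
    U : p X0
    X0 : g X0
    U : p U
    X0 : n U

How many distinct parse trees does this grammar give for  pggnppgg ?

5

Parse trees for pggnppgg:
  [U p [X0 [X0 g [X0 g [X0 n [U p [U p [X0 g]]]]]] g]]
  [U p [X0 g [X0 [X0 g [X0 n [U p [U p [X0 g]]]]] g]]]
  [U p [X0 g [X0 g [X0 [X0 n [U p [U p [X0 g]]]] g]]]]
  [U p [X0 g [X0 g [X0 n [U p [U p [X0 [X0 g] g]]]]]]]
  [U p [X0 g [X0 g [X0 n [U p [U p [X0 g [X0 g]]]]]]]]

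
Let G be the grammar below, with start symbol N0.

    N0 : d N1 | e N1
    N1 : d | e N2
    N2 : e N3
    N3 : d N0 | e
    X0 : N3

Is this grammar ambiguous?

Only N0, N1, N2, N3 are reachable from N0; ignoring the rest: The reachable rules are right-linear with at most one rule per (nonterminal, next-terminal) pair. Each input token forces the next rule, so parsing is deterministic.

Unambiguous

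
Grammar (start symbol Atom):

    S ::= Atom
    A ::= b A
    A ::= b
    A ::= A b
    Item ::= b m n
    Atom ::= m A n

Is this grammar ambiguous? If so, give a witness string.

Ambiguous

Witness: m b b n

Derivation 1: Atom ⇒ m A n ⇒ m b A n ⇒ m b b n
Derivation 2: Atom ⇒ m A n ⇒ m A b n ⇒ m b b n

Two distinct leftmost derivations for the same string.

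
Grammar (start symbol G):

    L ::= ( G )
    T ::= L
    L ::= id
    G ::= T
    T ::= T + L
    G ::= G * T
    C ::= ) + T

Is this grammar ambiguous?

Unambiguous

Only G, T, L are reachable from G; ignoring the rest: G → G * T | T  ;  T → T + L | L  — a left-associative chain with L at the bottom. Each string factors uniquely by precedence.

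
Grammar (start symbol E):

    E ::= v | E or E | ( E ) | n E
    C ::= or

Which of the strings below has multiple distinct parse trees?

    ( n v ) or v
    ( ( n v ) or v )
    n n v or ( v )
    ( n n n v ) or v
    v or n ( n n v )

( n v ) or v: 1 tree
( ( n v ) or v ): 1 tree
n n v or ( v ): 3 trees
( n n n v ) or v: 1 tree
v or n ( n n v ): 1 tree

n n v or ( v )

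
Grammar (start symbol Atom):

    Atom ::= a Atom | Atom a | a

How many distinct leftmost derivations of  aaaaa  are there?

Parse trees for aaaaa (showing first 6 of 16):
  [Atom a [Atom a [Atom a [Atom a [Atom a]]]]]
  [Atom a [Atom a [Atom a [Atom [Atom a] a]]]]
  [Atom a [Atom a [Atom [Atom a [Atom a]] a]]]
  [Atom a [Atom a [Atom [Atom [Atom a] a] a]]]
  [Atom a [Atom [Atom a [Atom a [Atom a]]] a]]
  [Atom a [Atom [Atom a [Atom [Atom a] a]] a]]

16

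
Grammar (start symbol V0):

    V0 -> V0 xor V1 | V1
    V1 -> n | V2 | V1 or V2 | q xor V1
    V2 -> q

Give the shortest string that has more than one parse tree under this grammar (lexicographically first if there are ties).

length 1: no string has ≥2 trees
length 3: q xor n has 2 parse trees

Two derivations of q xor n:
  V0 ⇒ V0 xor V1 ⇒ V1 xor V1 ⇒ V2 xor V1 ⇒ q xor V1 ⇒ q xor n
  V0 ⇒ V1 ⇒ q xor V1 ⇒ q xor n

q xor n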